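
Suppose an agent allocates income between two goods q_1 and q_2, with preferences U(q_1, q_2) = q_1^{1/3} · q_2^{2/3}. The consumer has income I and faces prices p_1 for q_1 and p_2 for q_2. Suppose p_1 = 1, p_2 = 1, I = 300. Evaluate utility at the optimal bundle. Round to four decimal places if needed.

V = 158.7401

Tangency: MRS = (1/2)·q_2/q_1 = p_1/p_2.
Rearranging, p_2·q_2 = 2·p_1·q_1. Substituting into the budget gives p_1·q_1·(1 + 2) = I.
Demand: q_1*(p_1,p_2,I) = 1/3·I/p_1 and q_2* = 2/3·I/p_2.
At p_1=1, p_2=1, I=300: q_1* = 1/3·300/1 = 100, q_2* = 200.
Utility at the optimum: U(100, 200) = 158.7401.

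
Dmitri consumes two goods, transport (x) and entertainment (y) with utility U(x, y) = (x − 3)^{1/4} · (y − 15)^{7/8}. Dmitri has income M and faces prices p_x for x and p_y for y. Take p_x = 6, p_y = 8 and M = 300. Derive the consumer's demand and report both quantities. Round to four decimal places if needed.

Let x' = x−3, y' = y−15. MRS = (2/7)·y'/x' = p_x/p_y.
Substituting into the budget: x* = 3 + 2/9·(M − 3·p_x − 15·p_y)/p_x, and y* = 15 + 7/9·(…)/p_y.
Discretionary income = 300 − 3·6 − 15·8 = 162; x* = 3 + 2/9·162/6 = 9; y* = 15 + 7/9·162/8 = 30.75.

x* = 9, y* = 30.75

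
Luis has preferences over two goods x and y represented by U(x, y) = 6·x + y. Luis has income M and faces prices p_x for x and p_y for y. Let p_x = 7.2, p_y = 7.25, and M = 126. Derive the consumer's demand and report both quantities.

Perfect substitutes: compare marginal utility per dollar. 6/p_x vs 1/p_y → 0.8333 vs 0.1379.
x gives more utility per dollar, so spend all income on x: x* = M/p_x, y* = 0.
Numerically: x* = 17.5, y* = 0.

x* = 17.5, y* = 0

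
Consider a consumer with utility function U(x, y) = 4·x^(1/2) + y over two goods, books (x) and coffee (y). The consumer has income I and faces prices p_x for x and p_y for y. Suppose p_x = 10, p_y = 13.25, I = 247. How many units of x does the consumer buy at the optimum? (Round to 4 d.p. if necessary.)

x* = 7.0225

Set MRS = p_x/p_y: 2·x^(−1/2) = p_x/p_y.
Solve: √x = 2·p_y/p_x, so x*(p_x,p_y) = (2·p_y/p_x)², and y* = (I − p_x·x*)/p_y.
Plugging in: x* = (2·13.25/10)² = 7.0225.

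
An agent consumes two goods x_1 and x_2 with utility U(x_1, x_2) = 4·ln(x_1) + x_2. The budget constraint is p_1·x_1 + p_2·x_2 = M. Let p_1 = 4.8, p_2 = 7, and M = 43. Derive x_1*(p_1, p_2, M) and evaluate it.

x_1* = 5.8333

Set MRS = p_1/p_2: (4/x_1)/1 = p_1/p_2.
So x_1*(p_1,p_2) = 4·p_2/p_1, independent of income; and x_2* = (M − 4·p_2)/p_2.
At the given prices: x_1* = 4·7/4.8 = 5.8333.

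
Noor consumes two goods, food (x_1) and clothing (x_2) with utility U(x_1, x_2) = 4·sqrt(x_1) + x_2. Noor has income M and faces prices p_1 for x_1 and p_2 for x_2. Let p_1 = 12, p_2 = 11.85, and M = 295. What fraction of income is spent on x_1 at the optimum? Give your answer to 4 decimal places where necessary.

Utility is quasi-linear in x_2; the FOC for x_1 is 2/√x_1 = p_1/p_2.
Solve: √x_1 = 2·p_2/p_1, so x_1*(p_1,p_2) = (2·p_2/p_1)², and x_2* = (M − p_1·x_1*)/p_2.
Plugging in: x_1* = (2·11.85/12)² = 3.9006, x_2* = 20.9445.
Expenditure on x_1: 12·3.9006 = 46.8075; share = 0.1587.

share on x_1 = 0.1587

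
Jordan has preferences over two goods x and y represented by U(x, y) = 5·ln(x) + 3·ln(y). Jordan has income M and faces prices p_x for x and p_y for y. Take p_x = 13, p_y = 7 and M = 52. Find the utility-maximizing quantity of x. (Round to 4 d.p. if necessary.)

MU_x/MU_y = (5·y)/(3·x); tangency sets this equal to p_x/p_y.
Rearranging, p_y·y = (3/5)·p_x·x. Substituting into the budget gives p_x·x·(1 + (3/5)) = M.
Demand: x*(p_x,p_y,M) = 0.625·M/p_x and y* = 0.375·M/p_y.
At p_x=13, p_y=7, M=52: x* = 0.625·52/13 = 2.5.

x* = 2.5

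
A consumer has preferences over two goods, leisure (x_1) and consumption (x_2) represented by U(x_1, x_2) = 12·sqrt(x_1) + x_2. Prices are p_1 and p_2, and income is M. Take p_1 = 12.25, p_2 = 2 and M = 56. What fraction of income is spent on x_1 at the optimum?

share on x_1 = 0.2099

MU_x_1 = 6/√x_1, MU_x_2 = 1. Tangency: 6/√x_1 = p_1/p_2.
Solve: √x_1 = 6·p_2/p_1, so x_1*(p_1,p_2) = (6·p_2/p_1)², and x_2* = (M − p_1·x_1*)/p_2.
Plugging in: x_1* = (6·2/12.25)² = 0.9596, x_2* = 22.1224.
Expenditure on x_1: 12.25·0.9596 = 11.7551; share = 0.2099.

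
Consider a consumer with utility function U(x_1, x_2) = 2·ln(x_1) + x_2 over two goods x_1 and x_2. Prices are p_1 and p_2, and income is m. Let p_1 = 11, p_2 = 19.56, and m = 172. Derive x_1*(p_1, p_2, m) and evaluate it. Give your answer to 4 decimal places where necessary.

x_1* = 3.5564

So x_1*(p_1,p_2) = 2·p_2/p_1, independent of income; and x_2* = (m − 2·p_2)/p_2.
At the given prices: x_1* = 2·19.56/11 = 3.5564.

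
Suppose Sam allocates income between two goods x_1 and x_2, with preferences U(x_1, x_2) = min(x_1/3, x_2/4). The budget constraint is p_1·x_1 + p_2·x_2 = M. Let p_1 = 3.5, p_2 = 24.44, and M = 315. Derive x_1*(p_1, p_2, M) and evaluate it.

x_1* = 8.729

With perfect complements, no substitution: consume in ratio x_1:x_2 = 3:4.
Budget: p_1·x_1 + p_2·(4/3)·x_1 = M, so (3·p_1 + 4·p_2)·x_1 = 3·M.
Demand: x_1*(p_1,p_2,M) = 3·M/(3·p_1 + 4·p_2), x_2* = 4·M/(3·p_1 + 4·p_2).
Here 3·3.5 + 4·24.44 = 108.26, giving x_1* = 8.729.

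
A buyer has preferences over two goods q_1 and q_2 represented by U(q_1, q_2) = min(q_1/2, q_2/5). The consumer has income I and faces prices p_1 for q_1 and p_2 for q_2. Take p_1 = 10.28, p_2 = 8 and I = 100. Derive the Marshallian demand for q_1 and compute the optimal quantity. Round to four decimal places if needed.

q_1* = 3.3025

Demand: q_1*(p_1,p_2,I) = 2·I/(2·p_1 + 5·p_2), q_2* = 5·I/(2·p_1 + 5·p_2).
Here 2·10.28 + 5·8 = 60.56, giving q_1* = 3.3025.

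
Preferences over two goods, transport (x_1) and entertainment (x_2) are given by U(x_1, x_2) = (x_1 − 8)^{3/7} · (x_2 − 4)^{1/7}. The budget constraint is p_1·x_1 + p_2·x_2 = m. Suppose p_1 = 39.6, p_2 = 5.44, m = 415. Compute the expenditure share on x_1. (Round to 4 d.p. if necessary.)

share on x_1 = 0.9015

This is Cobb-Douglas in (x_1−8, x_2−4): tangency gives 3/7·p_2·(x_2−4) = 1/7·p_1·(x_1−8).
After buying the subsistence bundle (8, 4), a share 0.75 of the remaining income goes to x_1: x_1* = 8 + 0.75·(m − 8p_1 − 4p_2)/p_1.
Discretionary income = 415 − 8·39.6 − 4·5.44 = 76.44; x_1* = 8 + 0.75·76.44/39.6 = 9.4477; x_2* = 4 + 0.25·76.44/5.44 = 7.5129.
Expenditure on x_1: 39.6·9.4477 = 374.13; share = 0.9015.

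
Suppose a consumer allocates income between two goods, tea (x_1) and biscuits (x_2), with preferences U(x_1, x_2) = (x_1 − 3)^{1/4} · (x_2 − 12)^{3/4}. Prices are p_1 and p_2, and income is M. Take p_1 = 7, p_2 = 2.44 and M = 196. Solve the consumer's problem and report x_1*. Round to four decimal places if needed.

x_1* = 8.2043

Let x_1' = x_1−3, x_2' = x_2−12. MRS = (1/3)·x_2'/x_1' = p_1/p_2.
Substituting into the budget: x_1* = 3 + 0.25·(M − 3·p_1 − 12·p_2)/p_1, and x_2* = 12 + 0.75·(…)/p_2.
Discretionary income = 196 − 3·7 − 12·2.44 = 145.72; x_1* = 3 + 0.25·145.72/7 = 8.2043.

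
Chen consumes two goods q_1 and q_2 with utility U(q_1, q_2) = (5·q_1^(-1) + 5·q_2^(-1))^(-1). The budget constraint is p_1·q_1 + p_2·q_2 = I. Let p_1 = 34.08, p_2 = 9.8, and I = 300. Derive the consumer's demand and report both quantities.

q_1* = 5.7301, q_2* = 10.6856

From the CES first-order condition, (q_2/q_1)^(2) = p_1/p_2.
Solve for the ratio: q_2/q_1 = [p_1/p_2]^(0.5).
With the ratio pinned down, the budget gives q_1* = I/(p_1 + p_2·(q_2/q_1)) and q_2* = (q_2/q_1)·q_1*.
Numerically q_2/q_1 = 1.864819, so q_1* = 300/(34.08 + 9.8·1.864819) = 5.7301 and q_2* = 1.864819·5.7301 = 10.6856.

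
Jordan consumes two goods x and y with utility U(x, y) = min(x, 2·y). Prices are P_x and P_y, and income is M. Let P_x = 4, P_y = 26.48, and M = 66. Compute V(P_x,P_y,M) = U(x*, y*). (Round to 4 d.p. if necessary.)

V = 3.8283

With perfect complements, no substitution: consume in ratio x:y = 2:1.
Budget: P_x·x + P_y·(1/2)·x = M, so (2·P_x + P_y)·x = 2·M.
Demand: x*(P_x,P_y,M) = 2·M/(2·P_x + P_y), y* = M/(2·P_x + P_y).
Here 2·4 + 26.48 = 34.48, giving x* = 3.8283 and y* = 1.9142.
Utility at the optimum: U(3.8283, 1.9142) = 3.8283.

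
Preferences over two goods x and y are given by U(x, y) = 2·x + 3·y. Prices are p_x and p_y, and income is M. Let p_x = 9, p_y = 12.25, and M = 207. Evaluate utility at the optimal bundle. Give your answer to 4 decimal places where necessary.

Perfect substitutes: compare marginal utility per dollar. 2/p_x vs 3/p_y → 0.2222 vs 0.2449.
y gives more utility per dollar, so spend all income on y: y* = M/p_y, x* = 0.
Numerically: x* = 0, y* = 16.898.
Utility at the optimum: U(0, 16.898) = 50.6939.

V = 50.6939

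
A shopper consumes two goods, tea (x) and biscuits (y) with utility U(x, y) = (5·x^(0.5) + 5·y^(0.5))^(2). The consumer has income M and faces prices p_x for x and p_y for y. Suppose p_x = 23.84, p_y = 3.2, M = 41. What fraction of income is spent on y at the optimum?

share on y = 0.8817

Numerically y/x = 55.5025, so x* = 41/(23.84 + 3.2·55.5025) = 0.2035 and y* = 55.5025·0.2035 = 11.2962.
Expenditure on y: 3.2·11.2962 = 36.1479; share = 0.8817.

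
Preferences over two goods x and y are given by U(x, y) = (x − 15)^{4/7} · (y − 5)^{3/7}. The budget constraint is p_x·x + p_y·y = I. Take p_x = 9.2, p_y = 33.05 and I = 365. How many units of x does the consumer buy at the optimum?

x* = 18.8354

This is Cobb-Douglas in (x−15, y−5): tangency gives 4/7·p_y·(y−5) = 3/7·p_x·(x−15).
Substituting into the budget: x* = 15 + 4/7·(I − 15·p_x − 5·p_y)/p_x, and y* = 5 + 3/7·(…)/p_y.
Discretionary income = 365 − 15·9.2 − 5·33.05 = 61.75; x* = 15 + 4/7·61.75/9.2 = 18.8354.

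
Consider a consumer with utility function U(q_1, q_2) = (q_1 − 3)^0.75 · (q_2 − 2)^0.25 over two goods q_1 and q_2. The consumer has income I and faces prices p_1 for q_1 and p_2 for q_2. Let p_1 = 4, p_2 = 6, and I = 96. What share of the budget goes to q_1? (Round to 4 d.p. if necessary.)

share on q_1 = 0.6875

MRS = 3·(q_2−2)/(q_1−3). Tangency with p_1/p_2 gives q_2−2 = (1/3)·(p_1/p_2)·(q_1−3).
Substituting into the budget: q_1* = 3 + 0.75·(I − 3·p_1 − 2·p_2)/p_1, and q_2* = 2 + 0.25·(…)/p_2.
Discretionary income = 96 − 3·4 − 2·6 = 72; q_1* = 3 + 0.75·72/4 = 16.5; q_2* = 2 + 0.25·72/6 = 5.
Expenditure on q_1: 4·16.5 = 66; share = 0.6875.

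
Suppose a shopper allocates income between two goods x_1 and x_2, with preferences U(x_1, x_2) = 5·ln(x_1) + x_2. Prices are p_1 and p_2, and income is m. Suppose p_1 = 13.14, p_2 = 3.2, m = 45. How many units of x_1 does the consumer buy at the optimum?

Set MRS = p_1/p_2: (5/x_1)/1 = p_1/p_2.
So x_1*(p_1,p_2) = 5·p_2/p_1, independent of income; and x_2* = (m − 5·p_2)/p_2.
At the given prices: x_1* = 5·3.2/13.14 = 1.2177.

x_1* = 1.2177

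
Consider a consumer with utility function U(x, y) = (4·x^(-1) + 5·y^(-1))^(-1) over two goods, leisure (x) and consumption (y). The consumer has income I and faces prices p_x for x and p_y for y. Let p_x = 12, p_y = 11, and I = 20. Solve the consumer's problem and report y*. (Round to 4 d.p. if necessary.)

y* = 0.94

MRS = MU_x/MU_y = (4/5)·(y/x)^(2). Set equal to p_x/p_y.
Solve for the ratio: y/x = [(5/4)·p_x/p_y]^(0.5).
With the ratio pinned down, the budget gives x* = I/(p_x + p_y·(y/x)) and y* = (y/x)·x*.
Numerically y/x = 1.167748, so x* = 20/(12 + 11·1.167748) = 0.805 and y* = 1.167748·0.805 = 0.94.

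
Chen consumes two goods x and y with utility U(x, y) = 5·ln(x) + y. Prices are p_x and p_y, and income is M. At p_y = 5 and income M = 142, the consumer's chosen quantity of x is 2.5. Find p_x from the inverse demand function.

p_x = 10

MU_x = 5/x, MU_y = 1. Tangency: 5/x = p_x/p_y.
So x*(p_x,p_y) = 5·p_y/p_x, independent of income; and y* = (M − 5·p_y)/p_y.
Set x* = 2.5 in the demand function and solve for p_x: p_x = 10.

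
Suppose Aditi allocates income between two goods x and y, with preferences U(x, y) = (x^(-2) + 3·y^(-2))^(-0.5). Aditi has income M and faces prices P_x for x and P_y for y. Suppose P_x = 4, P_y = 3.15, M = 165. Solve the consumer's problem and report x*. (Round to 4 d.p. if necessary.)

From the CES first-order condition, (1/3)·(y/x)^(3) = P_x/P_y.
Solve for the ratio: y/x = [3·P_x/P_y]^(1/3).
Substitute y = (y/x)·x into the budget: x* = M/(P_x + P_y·(y/x)).
Numerically y/x = 1.561793, so x* = 165/(4 + 3.15·1.561793) = 18.4985.

x* = 18.4985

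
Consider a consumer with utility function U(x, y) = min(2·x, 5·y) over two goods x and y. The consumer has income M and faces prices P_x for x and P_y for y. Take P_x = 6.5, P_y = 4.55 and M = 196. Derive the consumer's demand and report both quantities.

With perfect complements, no substitution: consume in ratio x:y = 5:2.
Budget: P_x·x + P_y·(2/5)·x = M, so (5·P_x + 2·P_y)·x = 5·M.
Demand: x*(P_x,P_y,M) = 5·M/(5·P_x + 2·P_y), y* = 2·M/(5·P_x + 2·P_y).
Here 5·6.5 + 2·4.55 = 41.6, giving x* = 23.5577 and y* = 9.4231.

x* = 23.5577, y* = 9.4231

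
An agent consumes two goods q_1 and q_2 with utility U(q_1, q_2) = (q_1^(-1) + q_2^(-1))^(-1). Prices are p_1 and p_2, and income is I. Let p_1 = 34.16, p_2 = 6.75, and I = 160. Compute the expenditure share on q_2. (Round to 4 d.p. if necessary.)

share on q_2 = 0.3077

MU_q_1 ∝ q_1^(-2), MU_q_2 ∝ q_2^(-2), so MRS = (q_2/q_1)^(2) = p_1/p_2.
Hence q_2/q_1 = (p_1/p_2)^(1/(2)), i.e. raised to the 0.5 power.
Substitute q_2 = (q_2/q_1)·q_1 into the budget: q_1* = I/(p_1 + p_2·(q_2/q_1)).
Numerically q_2/q_1 = 2.249609, so q_1* = 160/(34.16 + 6.75·2.249609) = 3.2425 and q_2* = 2.249609·3.2425 = 7.2943.
Expenditure on q_2: 6.75·7.2943 = 49.2367; share = 0.3077.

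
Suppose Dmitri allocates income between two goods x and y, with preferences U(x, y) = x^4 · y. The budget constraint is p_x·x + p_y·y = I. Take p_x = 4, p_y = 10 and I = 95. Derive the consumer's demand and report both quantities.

Demand: x*(p_x,p_y,I) = 0.8·I/p_x and y* = 0.2·I/p_y.
At p_x=4, p_y=10, I=95: x* = 0.8·95/4 = 19, y* = 1.9.

x* = 19, y* = 1.9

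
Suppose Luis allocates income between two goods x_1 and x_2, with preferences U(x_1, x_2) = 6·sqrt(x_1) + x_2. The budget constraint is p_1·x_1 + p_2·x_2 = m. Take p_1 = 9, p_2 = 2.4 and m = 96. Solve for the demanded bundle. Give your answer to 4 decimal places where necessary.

x_1* = 0.64, x_2* = 37.6

Utility is quasi-linear in x_2; the FOC for x_1 is 3/√x_1 = p_1/p_2.
Solve: √x_1 = 3·p_2/p_1, so x_1*(p_1,p_2) = (3·p_2/p_1)², and x_2* = (m − p_1·x_1*)/p_2.
Plugging in: x_1* = (3·2.4/9)² = 0.64, x_2* = 37.6.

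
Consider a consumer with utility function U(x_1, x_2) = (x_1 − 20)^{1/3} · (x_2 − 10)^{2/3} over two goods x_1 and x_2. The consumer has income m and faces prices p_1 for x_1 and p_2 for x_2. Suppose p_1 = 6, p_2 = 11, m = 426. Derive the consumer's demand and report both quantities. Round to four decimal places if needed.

Substituting into the budget: x_1* = 20 + 1/3·(m − 20·p_1 − 10·p_2)/p_1, and x_2* = 10 + 2/3·(…)/p_2.
Discretionary income = 426 − 20·6 − 10·11 = 196; x_1* = 20 + 1/3·196/6 = 30.8889; x_2* = 10 + 2/3·196/11 = 21.8788.

x_1* = 30.8889, x_2* = 21.8788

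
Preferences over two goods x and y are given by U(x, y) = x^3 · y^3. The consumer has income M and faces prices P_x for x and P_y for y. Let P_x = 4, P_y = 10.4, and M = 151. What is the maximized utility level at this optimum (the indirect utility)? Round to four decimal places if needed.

V = 2572774.4722

MU_x/MU_y = (3·y)/(3·x); tangency sets this equal to P_x/P_y.
So 3·P_y·y = 3·P_x·x; combined with the budget, a share 0.5 of income goes to x.
Demand: x*(P_x,P_y,M) = 0.5·M/P_x and y* = 0.5·M/P_y.
At P_x=4, P_y=10.4, M=151: x* = 0.5·151/4 = 18.875, y* = 7.2596.
Utility at the optimum: U(18.875, 7.2596) = 2572774.4722.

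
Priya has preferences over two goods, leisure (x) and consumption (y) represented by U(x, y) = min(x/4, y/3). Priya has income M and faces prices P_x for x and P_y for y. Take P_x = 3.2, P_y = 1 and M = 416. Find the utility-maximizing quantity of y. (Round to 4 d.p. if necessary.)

Leontief preferences: the optimum is at the kink where x/4 = y/3, i.e. y = (3/4)·x.
Budget: P_x·x + P_y·(3/4)·x = M, so (4·P_x + 3·P_y)·x = 4·M.
Demand: x*(P_x,P_y,M) = 4·M/(4·P_x + 3·P_y), y* = 3·M/(4·P_x + 3·P_y).
Here 4·3.2 + 3·1 = 15.8, giving y* = 78.9873.

y* = 78.9873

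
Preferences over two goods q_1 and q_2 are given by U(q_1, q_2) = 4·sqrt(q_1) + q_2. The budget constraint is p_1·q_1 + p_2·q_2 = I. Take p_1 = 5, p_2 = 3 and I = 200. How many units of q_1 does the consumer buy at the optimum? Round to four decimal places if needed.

q_1* = 1.44

Set MRS = p_1/p_2: 2·q_1^(−1/2) = p_1/p_2.
Thus q_1* = (2·p_2/p_1)² — independent of I — with the rest of income spent on q_2.
Plugging in: q_1* = (2·3/5)² = 1.44.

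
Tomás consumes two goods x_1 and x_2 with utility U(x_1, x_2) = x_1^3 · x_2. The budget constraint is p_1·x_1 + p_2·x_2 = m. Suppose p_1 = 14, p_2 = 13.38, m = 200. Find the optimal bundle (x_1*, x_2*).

x_1* = 10.7143, x_2* = 3.7369

Demand: x_1*(p_1,p_2,m) = 0.75·m/p_1 and x_2* = 0.25·m/p_2.
At p_1=14, p_2=13.38, m=200: x_1* = 0.75·200/14 = 10.7143, x_2* = 3.7369.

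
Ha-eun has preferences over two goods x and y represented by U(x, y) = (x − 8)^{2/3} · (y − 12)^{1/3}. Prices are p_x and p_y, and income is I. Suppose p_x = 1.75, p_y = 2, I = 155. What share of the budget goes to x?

MRS = 2·(y−12)/(x−8). Tangency with p_x/p_y gives y−12 = (1/2)·(p_x/p_y)·(x−8).
Substituting into the budget: x* = 8 + 2/3·(I − 8·p_x − 12·p_y)/p_x, and y* = 12 + 1/3·(…)/p_y.
Discretionary income = 155 − 8·1.75 − 12·2 = 117; x* = 8 + 2/3·117/1.75 = 52.5714; y* = 12 + 1/3·117/2 = 31.5.
Expenditure on x: 1.75·52.5714 = 92; share = 0.5935.

share on x = 0.5935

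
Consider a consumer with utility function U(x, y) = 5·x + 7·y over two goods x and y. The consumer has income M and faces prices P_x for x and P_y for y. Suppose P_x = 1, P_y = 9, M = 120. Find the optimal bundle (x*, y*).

Linear utility — the consumer picks whichever good has higher MU/price: 5/1 = 5 vs 7/9 = 0.7778.
x gives more utility per dollar, so spend all income on x: x* = M/P_x, y* = 0.
Numerically: x* = 120, y* = 0.

x* = 120, y* = 0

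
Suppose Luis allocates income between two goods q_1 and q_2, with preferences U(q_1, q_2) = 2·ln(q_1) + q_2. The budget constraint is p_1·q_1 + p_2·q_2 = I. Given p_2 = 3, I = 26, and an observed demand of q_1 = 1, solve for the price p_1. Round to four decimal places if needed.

p_1 = 6

Set MRS = p_1/p_2: (2/q_1)/1 = p_1/p_2.
So q_1*(p_1,p_2) = 2·p_2/p_1, independent of income; and q_2* = (I − 2·p_2)/p_2.
Set q_1* = 1 in the demand function and solve for p_1: p_1 = 6.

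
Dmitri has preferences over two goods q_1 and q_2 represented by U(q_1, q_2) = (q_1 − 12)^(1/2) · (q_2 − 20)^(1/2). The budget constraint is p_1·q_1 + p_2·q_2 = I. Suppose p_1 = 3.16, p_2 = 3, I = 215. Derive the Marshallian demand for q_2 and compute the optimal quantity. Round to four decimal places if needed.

q_2* = 39.5133

Let q_1' = q_1−12, q_2' = q_2−20. MRS = q_2'/q_1' = p_1/p_2.
After buying the subsistence bundle (12, 20), a share 0.5 of the remaining income goes to q_1: q_1* = 12 + 0.5·(I − 12p_1 − 20p_2)/p_1.
Discretionary income = 215 − 12·3.16 − 20·3 = 117.08; q_2* = 20 + 0.5·117.08/3 = 39.5133.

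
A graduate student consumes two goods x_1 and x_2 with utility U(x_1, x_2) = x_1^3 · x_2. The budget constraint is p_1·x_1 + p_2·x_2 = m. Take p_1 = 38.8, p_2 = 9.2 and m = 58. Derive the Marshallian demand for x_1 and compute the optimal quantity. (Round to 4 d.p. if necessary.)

x_1* = 1.1211

MU_x_1/MU_x_2 = (3·x_2)/(x_1); tangency sets this equal to p_1/p_2.
So 3·p_2·x_2 = p_1·x_1; combined with the budget, a share 0.75 of income goes to x_1.
Demand: x_1*(p_1,p_2,m) = 0.75·m/p_1 and x_2* = 0.25·m/p_2.
At p_1=38.8, p_2=9.2, m=58: x_1* = 0.75·58/38.8 = 1.1211.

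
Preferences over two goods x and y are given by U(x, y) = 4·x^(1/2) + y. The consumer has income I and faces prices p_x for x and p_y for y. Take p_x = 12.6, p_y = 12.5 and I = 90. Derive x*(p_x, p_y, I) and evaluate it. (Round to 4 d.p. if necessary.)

x* = 3.9368

Set MRS = p_x/p_y: 2·x^(−1/2) = p_x/p_y.
Thus x* = (2·p_y/p_x)² — independent of I — with the rest of income spent on y.
Plugging in: x* = (2·12.5/12.6)² = 3.9368.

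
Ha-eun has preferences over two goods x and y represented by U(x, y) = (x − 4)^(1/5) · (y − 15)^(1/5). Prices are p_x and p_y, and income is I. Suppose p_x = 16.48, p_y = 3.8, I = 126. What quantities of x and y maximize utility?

x* = 4.0934, y* = 15.4053

MRS = (y−15)/(x−4). Tangency with p_x/p_y gives y−15 = (p_x/p_y)·(x−4).
Substituting into the budget: x* = 4 + 0.5·(I − 4·p_x − 15·p_y)/p_x, and y* = 15 + 0.5·(…)/p_y.
Discretionary income = 126 − 4·16.48 − 15·3.8 = 3.08; x* = 4 + 0.5·3.08/16.48 = 4.0934; y* = 15 + 0.5·3.08/3.8 = 15.4053.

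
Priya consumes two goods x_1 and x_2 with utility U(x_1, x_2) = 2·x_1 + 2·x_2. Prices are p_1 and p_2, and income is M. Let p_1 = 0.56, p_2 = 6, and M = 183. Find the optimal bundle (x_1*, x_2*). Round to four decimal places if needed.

Perfect substitutes: compare marginal utility per dollar. 2/p_1 vs 2/p_2 → 3.5714 vs 0.3333.
x_1 gives more utility per dollar, so spend all income on x_1: x_1* = M/p_1, x_2* = 0.
Numerically: x_1* = 326.7857, x_2* = 0.

x_1* = 326.7857, x_2* = 0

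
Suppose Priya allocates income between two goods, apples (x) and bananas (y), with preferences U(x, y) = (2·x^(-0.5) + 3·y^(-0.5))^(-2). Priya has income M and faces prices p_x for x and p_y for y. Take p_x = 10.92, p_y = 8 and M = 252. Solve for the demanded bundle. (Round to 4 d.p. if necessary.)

With the ratio pinned down, the budget gives x* = M/(p_x + p_y·(y/x)) and y* = (y/x)·x*.
Numerically y/x = 1.612436, so x* = 252/(10.92 + 8·1.612436) = 10.5796 and y* = 1.612436·10.5796 = 17.0589.

x* = 10.5796, y* = 17.0589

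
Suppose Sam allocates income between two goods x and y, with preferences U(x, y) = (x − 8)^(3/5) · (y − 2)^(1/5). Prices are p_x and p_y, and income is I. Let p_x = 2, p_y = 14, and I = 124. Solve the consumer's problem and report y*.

y* = 3.4286

After buying the subsistence bundle (8, 2), a share 0.75 of the remaining income goes to x: x* = 8 + 0.75·(I − 8p_x − 2p_y)/p_x.
Discretionary income = 124 − 8·2 − 2·14 = 80; y* = 2 + 0.25·80/14 = 3.4286.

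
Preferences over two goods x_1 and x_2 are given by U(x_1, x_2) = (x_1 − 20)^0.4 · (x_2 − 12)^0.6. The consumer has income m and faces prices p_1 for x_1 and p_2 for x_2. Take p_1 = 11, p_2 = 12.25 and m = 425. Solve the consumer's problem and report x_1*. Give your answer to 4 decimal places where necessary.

MRS = (2/3)·(x_2−12)/(x_1−20). Tangency with p_1/p_2 gives x_2−12 = (3/2)·(p_1/p_2)·(x_1−20).
Substituting into the budget: x_1* = 20 + 0.4·(m − 20·p_1 − 12·p_2)/p_1, and x_2* = 12 + 0.6·(…)/p_2.
Discretionary income = 425 − 20·11 − 12·12.25 = 58; x_1* = 20 + 0.4·58/11 = 22.1091.

x_1* = 22.1091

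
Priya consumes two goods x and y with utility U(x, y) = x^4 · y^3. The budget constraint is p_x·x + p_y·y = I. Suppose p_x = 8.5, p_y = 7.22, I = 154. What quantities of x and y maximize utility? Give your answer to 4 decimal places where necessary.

The MRS is (4/3)·y/x. Set MRS = p_x/p_y.
Rearranging, p_y·y = (3/4)·p_x·x. Substituting into the budget gives p_x·x·(1 + (3/4)) = I.
Demand: x*(p_x,p_y,I) = 4/7·I/p_x and y* = 3/7·I/p_y.
At p_x=8.5, p_y=7.22, I=154: x* = 4/7·154/8.5 = 10.3529, y* = 9.1413.

x* = 10.3529, y* = 9.1413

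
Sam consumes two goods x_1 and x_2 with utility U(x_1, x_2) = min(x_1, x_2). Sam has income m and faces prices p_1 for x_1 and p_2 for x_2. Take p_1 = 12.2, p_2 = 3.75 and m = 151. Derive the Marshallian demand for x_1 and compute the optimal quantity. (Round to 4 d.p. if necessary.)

x_1* = 9.4671

Leontief preferences: the optimum is at the kink where x_1/1 = x_2/1, i.e. x_2 = x_1.
Budget: p_1·x_1 + p_2·x_1 = m, so (p_1 + p_2)·x_1 = m.
Demand: x_1*(p_1,p_2,m) = m/(p_1 + p_2), x_2* = m/(p_1 + p_2).
Here 12.2 + 3.75 = 15.95, giving x_1* = 9.4671.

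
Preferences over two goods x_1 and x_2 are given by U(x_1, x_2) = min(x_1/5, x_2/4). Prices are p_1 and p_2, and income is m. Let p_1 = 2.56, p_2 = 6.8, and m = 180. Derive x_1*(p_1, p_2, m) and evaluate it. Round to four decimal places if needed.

x_1* = 22.5

Leontief preferences: the optimum is at the kink where x_1/5 = x_2/4, i.e. x_2 = (4/5)·x_1.
Budget: p_1·x_1 + p_2·(4/5)·x_1 = m, so (5·p_1 + 4·p_2)·x_1 = 5·m.
Demand: x_1*(p_1,p_2,m) = 5·m/(5·p_1 + 4·p_2), x_2* = 4·m/(5·p_1 + 4·p_2).
Here 5·2.56 + 4·6.8 = 40, giving x_1* = 22.5.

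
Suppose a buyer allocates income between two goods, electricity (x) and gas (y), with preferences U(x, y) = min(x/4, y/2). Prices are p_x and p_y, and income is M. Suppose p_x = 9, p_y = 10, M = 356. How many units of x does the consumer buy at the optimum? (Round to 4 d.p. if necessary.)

Leontief preferences: the optimum is at the kink where x/4 = y/2, i.e. y = (1/2)·x.
Budget: p_x·x + p_y·(1/2)·x = M, so (4·p_x + 2·p_y)·x = 4·M.
Demand: x*(p_x,p_y,M) = 4·M/(4·p_x + 2·p_y), y* = 2·M/(4·p_x + 2·p_y).
Here 4·9 + 2·10 = 56, giving x* = 25.4286.

x* = 25.4286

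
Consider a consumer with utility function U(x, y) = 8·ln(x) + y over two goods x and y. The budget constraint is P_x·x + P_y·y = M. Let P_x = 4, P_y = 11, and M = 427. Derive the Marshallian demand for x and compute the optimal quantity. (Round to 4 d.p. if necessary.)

x* = 22

MU_x = 8/x, MU_y = 1. Tangency: 8/x = P_x/P_y.
So x*(P_x,P_y) = 8·P_y/P_x, independent of income; and y* = (M − 8·P_y)/P_y.
At the given prices: x* = 8·11/4 = 22.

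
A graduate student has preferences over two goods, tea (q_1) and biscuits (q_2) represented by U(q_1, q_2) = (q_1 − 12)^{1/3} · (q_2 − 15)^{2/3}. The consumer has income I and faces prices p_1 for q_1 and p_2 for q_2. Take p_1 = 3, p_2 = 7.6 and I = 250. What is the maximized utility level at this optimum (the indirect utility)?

V = 9.4911

Discretionary income = 250 − 12·3 − 15·7.6 = 100; q_1* = 12 + 1/3·100/3 = 23.1111; q_2* = 15 + 2/3·100/7.6 = 23.7719.
Utility at the optimum: U(23.1111, 23.7719) = 9.4911.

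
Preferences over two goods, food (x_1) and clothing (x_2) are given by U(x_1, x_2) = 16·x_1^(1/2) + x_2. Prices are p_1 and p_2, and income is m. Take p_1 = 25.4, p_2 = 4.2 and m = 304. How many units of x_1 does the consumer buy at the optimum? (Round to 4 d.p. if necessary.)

Plugging in: x_1* = (8·4.2/25.4)² = 1.7499.

x_1* = 1.7499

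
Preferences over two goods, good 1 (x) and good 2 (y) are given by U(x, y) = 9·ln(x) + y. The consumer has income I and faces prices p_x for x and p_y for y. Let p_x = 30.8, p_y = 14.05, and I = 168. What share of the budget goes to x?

MU_x = 9/x, MU_y = 1. Tangency: 9/x = p_x/p_y.
So x*(p_x,p_y) = 9·p_y/p_x, independent of income; and y* = (I − 9·p_y)/p_y.
At the given prices: x* = 9·14.05/30.8 = 4.1055, and y* = 2.9573.
Expenditure on x: 30.8·4.1055 = 126.45; share = 0.7527.

share on x = 0.7527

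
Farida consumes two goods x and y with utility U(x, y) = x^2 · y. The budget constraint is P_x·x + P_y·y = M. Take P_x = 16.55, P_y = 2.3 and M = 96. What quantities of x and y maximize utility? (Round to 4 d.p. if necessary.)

x* = 3.8671, y* = 13.913

MU_x/MU_y = (2·y)/(x); tangency sets this equal to P_x/P_y.
Rearranging, P_y·y = (1/2)·P_x·x. Substituting into the budget gives P_x·x·(1 + (1/2)) = M.
Demand: x*(P_x,P_y,M) = 2/3·M/P_x and y* = 1/3·M/P_y.
At P_x=16.55, P_y=2.3, M=96: x* = 2/3·96/16.55 = 3.8671, y* = 13.913.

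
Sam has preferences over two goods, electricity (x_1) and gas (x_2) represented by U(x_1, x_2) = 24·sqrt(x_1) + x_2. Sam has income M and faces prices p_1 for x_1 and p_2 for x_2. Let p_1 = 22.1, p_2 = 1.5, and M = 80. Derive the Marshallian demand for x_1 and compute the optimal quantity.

x_1* = 0.6634

Plugging in: x_1* = (12·1.5/22.1)² = 0.6634.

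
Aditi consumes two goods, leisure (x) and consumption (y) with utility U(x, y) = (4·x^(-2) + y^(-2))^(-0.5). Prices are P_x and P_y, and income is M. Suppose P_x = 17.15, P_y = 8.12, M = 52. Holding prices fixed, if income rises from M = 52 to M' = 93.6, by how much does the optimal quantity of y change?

Δy* = 1.4179

Numerically y/x = 0.808257, so x* = 52/(17.15 + 8.12·0.808257) = 2.1929 and y* = 0.808257·2.1929 = 1.7724.
At M' = 93.6: y* = 3.1903. Change: 3.1903 − 1.7724 = 1.4179.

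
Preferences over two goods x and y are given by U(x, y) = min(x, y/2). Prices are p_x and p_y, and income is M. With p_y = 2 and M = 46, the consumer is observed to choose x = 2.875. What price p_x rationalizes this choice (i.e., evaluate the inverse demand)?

p_x = 12

With perfect complements, no substitution: consume in ratio x:y = 1:2.
Budget: p_x·x + p_y·2·x = M, so (p_x + 2·p_y)·x = M.
Demand: x*(p_x,p_y,M) = M/(p_x + 2·p_y), y* = 2·M/(p_x + 2·p_y).
Set x* = 2.875 in the demand function and solve for p_x: p_x = 12.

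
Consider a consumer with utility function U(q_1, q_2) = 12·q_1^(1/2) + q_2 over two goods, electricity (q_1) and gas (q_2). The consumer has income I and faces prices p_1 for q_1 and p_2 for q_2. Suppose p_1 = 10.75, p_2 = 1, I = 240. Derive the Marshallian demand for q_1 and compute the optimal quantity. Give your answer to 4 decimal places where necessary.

Utility is quasi-linear in q_2; the FOC for q_1 is 6/√q_1 = p_1/p_2.
Thus q_1* = (6·p_2/p_1)² — independent of I — with the rest of income spent on q_2.
Plugging in: q_1* = (6·1/10.75)² = 0.3115.

q_1* = 0.3115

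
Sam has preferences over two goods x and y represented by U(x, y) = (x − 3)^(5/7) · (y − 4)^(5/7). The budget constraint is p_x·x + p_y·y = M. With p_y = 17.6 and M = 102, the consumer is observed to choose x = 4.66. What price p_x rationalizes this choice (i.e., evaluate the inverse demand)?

MRS = (y−4)/(x−3). Tangency with p_x/p_y gives y−4 = (p_x/p_y)·(x−3).
After buying the subsistence bundle (3, 4), a share 0.5 of the remaining income goes to x: x* = 3 + 0.5·(M − 3p_x − 4p_y)/p_x.
Set x* = 4.66 in the demand function and solve for p_x: p_x = 5.

p_x = 5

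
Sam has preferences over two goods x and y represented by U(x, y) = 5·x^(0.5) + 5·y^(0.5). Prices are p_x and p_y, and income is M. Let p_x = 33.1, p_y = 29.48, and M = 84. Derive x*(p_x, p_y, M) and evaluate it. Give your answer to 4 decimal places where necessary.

x* = 1.1955

MU_x ∝ 5·x^(-0.5), MU_y ∝ 5·y^(-0.5), so MRS = (y/x)^(0.5) = p_x/p_y.
Solve for the ratio: y/x = [p_x/p_y]^(2).
Substitute y = (y/x)·x into the budget: x* = M/(p_x + p_y·(y/x)).
Numerically y/x = 1.260669, so x* = 84/(33.1 + 29.48·1.260669) = 1.1955.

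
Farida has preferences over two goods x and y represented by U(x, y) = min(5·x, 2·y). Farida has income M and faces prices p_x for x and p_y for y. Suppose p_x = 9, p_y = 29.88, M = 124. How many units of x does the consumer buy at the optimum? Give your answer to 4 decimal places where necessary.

With perfect complements, no substitution: consume in ratio x:y = 2:5.
Budget: p_x·x + p_y·(5/2)·x = M, so (2·p_x + 5·p_y)·x = 2·M.
Demand: x*(p_x,p_y,M) = 2·M/(2·p_x + 5·p_y), y* = 5·M/(2·p_x + 5·p_y).
Here 2·9 + 5·29.88 = 167.4, giving x* = 1.4815.

x* = 1.4815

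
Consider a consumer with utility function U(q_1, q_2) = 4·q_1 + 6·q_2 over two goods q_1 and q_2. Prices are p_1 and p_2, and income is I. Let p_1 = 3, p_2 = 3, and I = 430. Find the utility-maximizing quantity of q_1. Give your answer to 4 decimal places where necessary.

Linear utility — the consumer picks whichever good has higher MU/price: 4/3 = 1.3333 vs 6/3 = 2.
q_2 gives more utility per dollar, so spend all income on q_2: q_2* = I/p_2, q_1* = 0.
Numerically: q_1* = 0, q_2* = 143.3333.

q_1* = 0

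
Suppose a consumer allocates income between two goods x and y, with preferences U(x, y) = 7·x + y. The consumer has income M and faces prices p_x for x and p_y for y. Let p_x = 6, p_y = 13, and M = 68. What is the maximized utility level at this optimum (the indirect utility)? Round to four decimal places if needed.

V = 79.3333

Linear utility — the consumer picks whichever good has higher MU/price: 7/6 = 1.1667 vs 1/13 = 0.0769.
x gives more utility per dollar, so spend all income on x: x* = M/p_x, y* = 0.
Numerically: x* = 11.3333, y* = 0.
Utility at the optimum: U(11.3333, 0) = 79.3333.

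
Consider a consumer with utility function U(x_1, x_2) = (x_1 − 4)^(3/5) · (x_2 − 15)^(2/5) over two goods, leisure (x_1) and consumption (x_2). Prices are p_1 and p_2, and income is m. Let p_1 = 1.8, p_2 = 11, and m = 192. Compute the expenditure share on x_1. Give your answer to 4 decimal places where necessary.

MRS = (3/2)·(x_2−15)/(x_1−4). Tangency with p_1/p_2 gives x_2−15 = (2/3)·(p_1/p_2)·(x_1−4).
Substituting into the budget: x_1* = 4 + 0.6·(m − 4·p_1 − 15·p_2)/p_1, and x_2* = 15 + 0.4·(…)/p_2.
Discretionary income = 192 − 4·1.8 − 15·11 = 19.8; x_1* = 4 + 0.6·19.8/1.8 = 10.6; x_2* = 15 + 0.4·19.8/11 = 15.72.
Expenditure on x_1: 1.8·10.6 = 19.08; share = 0.0994.

share on x_1 = 0.0994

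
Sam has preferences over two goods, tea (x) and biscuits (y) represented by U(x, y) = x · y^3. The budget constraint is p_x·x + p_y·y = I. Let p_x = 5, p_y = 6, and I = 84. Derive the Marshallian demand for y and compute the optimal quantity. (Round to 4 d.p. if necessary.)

y* = 10.5

MU_x/MU_y = (y)/(3·x); tangency sets this equal to p_x/p_y.
Rearranging, p_y·y = 3·p_x·x. Substituting into the budget gives p_x·x·(1 + 3) = I.
Demand: x*(p_x,p_y,I) = 0.25·I/p_x and y* = 0.75·I/p_y.
At p_x=5, p_y=6, I=84: y* = 0.75·84/6 = 10.5.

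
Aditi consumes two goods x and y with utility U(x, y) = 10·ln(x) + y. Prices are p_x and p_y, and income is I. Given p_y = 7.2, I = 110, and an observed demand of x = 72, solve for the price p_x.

MU_x = 10/x, MU_y = 1. Tangency: 10/x = p_x/p_y.
So x*(p_x,p_y) = 10·p_y/p_x, independent of income; and y* = (I − 10·p_y)/p_y.
Set x* = 72 in the demand function and solve for p_x: p_x = 1.

p_x = 1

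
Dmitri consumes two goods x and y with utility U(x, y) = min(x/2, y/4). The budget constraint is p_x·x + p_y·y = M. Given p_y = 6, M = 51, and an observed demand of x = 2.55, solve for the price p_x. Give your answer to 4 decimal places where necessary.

Leontief preferences: the optimum is at the kink where x/2 = y/4, i.e. y = 2·x.
Budget: p_x·x + p_y·2·x = M, so (2·p_x + 4·p_y)·x = 2·M.
Demand: x*(p_x,p_y,M) = 2·M/(2·p_x + 4·p_y), y* = 4·M/(2·p_x + 4·p_y).
Set x* = 2.55 in the demand function and solve for p_x: p_x = 8.

p_x = 8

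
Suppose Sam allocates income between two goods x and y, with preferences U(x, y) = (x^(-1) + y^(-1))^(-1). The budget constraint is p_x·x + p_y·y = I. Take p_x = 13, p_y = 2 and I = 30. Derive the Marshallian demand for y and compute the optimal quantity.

y* = 4.2259

MRS = MU_x/MU_y = (y/x)^(2). Set equal to p_x/p_y.
Hence y/x = (p_x/p_y)^(1/(2)), i.e. raised to the 0.5 power.
With the ratio pinned down, the budget gives x* = I/(p_x + p_y·(y/x)) and y* = (y/x)·x*.
Numerically y/x = 2.54951, so x* = 30/(13 + 2·2.54951) = 1.6575 and y* = 2.54951·1.6575 = 4.2259.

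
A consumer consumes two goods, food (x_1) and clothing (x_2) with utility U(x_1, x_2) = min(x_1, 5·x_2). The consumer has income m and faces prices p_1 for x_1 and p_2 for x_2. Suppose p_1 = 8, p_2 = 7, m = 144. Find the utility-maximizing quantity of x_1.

Leontief preferences: the optimum is at the kink where x_1/5 = x_2/1, i.e. x_2 = (1/5)·x_1.
Budget: p_1·x_1 + p_2·(1/5)·x_1 = m, so (5·p_1 + p_2)·x_1 = 5·m.
Demand: x_1*(p_1,p_2,m) = 5·m/(5·p_1 + p_2), x_2* = m/(5·p_1 + p_2).
Here 5·8 + 7 = 47, giving x_1* = 15.3191.

x_1* = 15.3191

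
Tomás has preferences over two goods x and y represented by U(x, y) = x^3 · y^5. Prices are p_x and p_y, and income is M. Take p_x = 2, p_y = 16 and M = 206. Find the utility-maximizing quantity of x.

Tangency: MRS = (3/5)·y/x = p_x/p_y.
So 3·p_y·y = 5·p_x·x; combined with the budget, a share 0.375 of income goes to x.
Demand: x*(p_x,p_y,M) = 0.375·M/p_x and y* = 0.625·M/p_y.
At p_x=2, p_y=16, M=206: x* = 0.375·206/2 = 38.625.

x* = 38.625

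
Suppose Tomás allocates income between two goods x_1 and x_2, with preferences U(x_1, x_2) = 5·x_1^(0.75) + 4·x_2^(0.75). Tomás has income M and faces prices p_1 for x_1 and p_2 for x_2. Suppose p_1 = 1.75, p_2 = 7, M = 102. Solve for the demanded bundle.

From the CES first-order condition, (5/4)·(x_2/x_1)^(0.25) = p_1/p_2.
Hence x_2/x_1 = ((4/5)·p_1/p_2)^(1/(0.25)), i.e. raised to the 4 power.
With the ratio pinned down, the budget gives x_1* = M/(p_1 + p_2·(x_2/x_1)) and x_2* = (x_2/x_1)·x_1*.
Numerically x_2/x_1 = 0.0016, so x_1* = 102/(1.75 + 7·0.0016) = 57.9151 and x_2* = 0.0016·57.9151 = 0.0927.

x_1* = 57.9151, x_2* = 0.0927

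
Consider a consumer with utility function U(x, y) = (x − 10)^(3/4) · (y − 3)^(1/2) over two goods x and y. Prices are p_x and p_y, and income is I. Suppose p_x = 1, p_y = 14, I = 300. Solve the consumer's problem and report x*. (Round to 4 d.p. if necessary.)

This is Cobb-Douglas in (x−10, y−3): tangency gives 0.75·p_y·(y−3) = 0.5·p_x·(x−10).
Substituting into the budget: x* = 10 + 0.6·(I − 10·p_x − 3·p_y)/p_x, and y* = 3 + 0.4·(…)/p_y.
Discretionary income = 300 − 10·1 − 3·14 = 248; x* = 10 + 0.6·248/1 = 158.8.

x* = 158.8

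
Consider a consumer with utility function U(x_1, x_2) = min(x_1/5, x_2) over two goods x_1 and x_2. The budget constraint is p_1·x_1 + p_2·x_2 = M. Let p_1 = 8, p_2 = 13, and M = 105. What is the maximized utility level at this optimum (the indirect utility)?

With perfect complements, no substitution: consume in ratio x_1:x_2 = 5:1.
Budget: p_1·x_1 + p_2·(1/5)·x_1 = M, so (5·p_1 + p_2)·x_1 = 5·M.
Demand: x_1*(p_1,p_2,M) = 5·M/(5·p_1 + p_2), x_2* = M/(5·p_1 + p_2).
Here 5·8 + 13 = 53, giving x_1* = 9.9057 and x_2* = 1.9811.
Utility at the optimum: U(9.9057, 1.9811) = 1.9811.

V = 1.9811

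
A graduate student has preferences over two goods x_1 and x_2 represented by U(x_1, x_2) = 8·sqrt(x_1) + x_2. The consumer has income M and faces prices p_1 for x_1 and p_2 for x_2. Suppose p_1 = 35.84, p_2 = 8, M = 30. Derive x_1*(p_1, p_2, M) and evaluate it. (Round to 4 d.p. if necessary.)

x_1* = 0.7972

Utility is quasi-linear in x_2; the FOC for x_1 is 4/√x_1 = p_1/p_2.
Thus x_1* = (4·p_2/p_1)² — independent of M — with the rest of income spent on x_2.
Plugging in: x_1* = (4·8/35.84)² = 0.7972.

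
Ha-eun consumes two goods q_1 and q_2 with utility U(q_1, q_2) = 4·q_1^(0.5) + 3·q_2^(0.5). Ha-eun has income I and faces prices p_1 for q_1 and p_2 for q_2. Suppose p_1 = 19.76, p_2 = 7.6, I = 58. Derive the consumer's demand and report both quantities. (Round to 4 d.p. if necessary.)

MU_q_1 ∝ 4·q_1^(-0.5), MU_q_2 ∝ 3·q_2^(-0.5), so MRS = (4/3)·(q_2/q_1)^(0.5) = p_1/p_2.
Hence q_2/q_1 = ((3/4)·p_1/p_2)^(1/(0.5)), i.e. raised to the 2 power.
With the ratio pinned down, the budget gives q_1* = I/(p_1 + p_2·(q_2/q_1)) and q_2* = (q_2/q_1)·q_1*.
Numerically q_2/q_1 = 3.8025, so q_1* = 58/(19.76 + 7.6·3.8025) = 1.192 and q_2* = 3.8025·1.192 = 4.5325.

q_1* = 1.192, q_2* = 4.5325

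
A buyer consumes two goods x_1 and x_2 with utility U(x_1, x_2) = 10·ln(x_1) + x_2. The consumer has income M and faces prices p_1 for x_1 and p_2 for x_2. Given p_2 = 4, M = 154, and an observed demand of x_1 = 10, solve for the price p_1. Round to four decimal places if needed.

p_1 = 4

Set MRS = p_1/p_2: (10/x_1)/1 = p_1/p_2.
So x_1*(p_1,p_2) = 10·p_2/p_1, independent of income; and x_2* = (M − 10·p_2)/p_2.
Set x_1* = 10 in the demand function and solve for p_1: p_1 = 4.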